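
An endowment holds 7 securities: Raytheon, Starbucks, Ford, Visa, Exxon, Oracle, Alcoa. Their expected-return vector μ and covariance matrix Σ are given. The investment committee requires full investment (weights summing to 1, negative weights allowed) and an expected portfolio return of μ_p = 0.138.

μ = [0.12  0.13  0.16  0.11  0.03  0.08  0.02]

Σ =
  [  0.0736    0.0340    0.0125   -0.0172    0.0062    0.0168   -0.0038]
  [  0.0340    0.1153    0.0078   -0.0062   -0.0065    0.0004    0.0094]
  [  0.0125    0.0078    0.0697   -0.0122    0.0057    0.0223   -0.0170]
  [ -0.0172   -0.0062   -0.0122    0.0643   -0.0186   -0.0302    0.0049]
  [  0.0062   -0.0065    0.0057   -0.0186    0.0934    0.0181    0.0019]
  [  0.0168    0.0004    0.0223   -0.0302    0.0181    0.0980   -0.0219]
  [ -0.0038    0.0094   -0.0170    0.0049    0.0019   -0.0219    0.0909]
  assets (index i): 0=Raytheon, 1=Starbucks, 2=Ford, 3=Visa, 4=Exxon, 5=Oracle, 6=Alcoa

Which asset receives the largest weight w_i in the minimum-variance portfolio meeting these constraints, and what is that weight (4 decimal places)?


Ford (0.3767)

x=Σ⁻¹μ = [1.4075  0.6976  2.3066  3.2107  0.5480  1.0959  0.7176]
y=Σ⁻¹𝟙 = [12.3316  5.1148  14.9162  31.9376  12.3299  15.7227  15.5860]
a=μᵀx=1.100289  b=𝟙ᵀx=9.983885  c=𝟙ᵀy=107.938811  D=ac−b²=19.085904
λ₁=(c·0.138−b)/D = (107.938811·0.138−9.983885)/19.085904 = 0.257345
λ₂=(a−b·0.138)/D = (1.100289−9.983885·0.138)/19.085904 = -0.014539
w* = 0.257345·x + -0.014539·y:
  w_0 = 0.257345·1.4075 + -0.014539·12.3316 = 0.1829  (Raytheon)
  w_1 = 0.257345·0.6976 + -0.014539·5.1148 = 0.1052  (Starbucks)
  w_2 = 0.257345·2.3066 + -0.014539·14.9162 = 0.3767  (Ford)
  w_3 = 0.257345·3.2107 + -0.014539·31.9376 = 0.3619  (Visa)
  w_4 = 0.257345·0.5480 + -0.014539·12.3299 = -0.0382  (Exxon)
  w_5 = 0.257345·1.0959 + -0.014539·15.7227 = 0.0534  (Oracle)
  w_6 = 0.257345·0.7176 + -0.014539·15.5860 = -0.0419  (Alcoa)
Σw_i=1.0000  μᵀw=0.1380
σ²=wᵀΣw=λ₁·μ_p+λ₂ = 0.257345·0.138 + -0.014539 = 0.020975 ≈ 0.0210


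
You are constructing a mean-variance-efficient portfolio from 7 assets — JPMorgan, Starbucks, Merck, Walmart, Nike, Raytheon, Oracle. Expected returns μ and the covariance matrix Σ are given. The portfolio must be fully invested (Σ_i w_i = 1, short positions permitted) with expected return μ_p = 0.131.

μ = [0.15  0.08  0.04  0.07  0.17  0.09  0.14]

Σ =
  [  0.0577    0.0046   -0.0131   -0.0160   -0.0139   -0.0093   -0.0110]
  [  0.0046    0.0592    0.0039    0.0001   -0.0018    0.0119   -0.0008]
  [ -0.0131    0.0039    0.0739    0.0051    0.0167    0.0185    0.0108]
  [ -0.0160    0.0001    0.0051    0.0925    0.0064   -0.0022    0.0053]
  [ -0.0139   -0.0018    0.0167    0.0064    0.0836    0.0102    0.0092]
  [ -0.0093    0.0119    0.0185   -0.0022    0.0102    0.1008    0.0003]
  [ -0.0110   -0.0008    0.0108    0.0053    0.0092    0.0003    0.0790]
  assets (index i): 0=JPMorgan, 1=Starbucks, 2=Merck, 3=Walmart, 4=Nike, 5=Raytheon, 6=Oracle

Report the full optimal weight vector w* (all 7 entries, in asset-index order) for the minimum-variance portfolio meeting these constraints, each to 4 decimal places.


0.3441  0.0873  0.0143  0.1074  0.1943  0.0815  0.1710

x=Σ⁻¹μ = [3.9420  0.9488  0.0756  1.1850  2.2742  0.9205  1.9725]
y=Σ⁻¹𝟙 = [29.1486  12.7741  10.4829  13.9130  11.4706  8.2819  13.1125]
a=μᵀx=1.498780  b=𝟙ᵀx=11.318548  c=𝟙ᵀy=99.183392  D=ac−b²=20.544577
λ₁=(c·0.131−b)/D = (99.183392·0.131−11.318548)/20.544577 = 0.081505
λ₂=(a−b·0.131)/D = (1.498780−11.318548·0.131)/20.544577 = 0.000781
w* = 0.081505·x + 0.000781·y:
  w_0 = 0.081505·3.9420 + 0.000781·29.1486 = 0.3441  (JPMorgan)
  w_1 = 0.081505·0.9488 + 0.000781·12.7741 = 0.0873  (Starbucks)
  w_2 = 0.081505·0.0756 + 0.000781·10.4829 = 0.0143  (Merck)
  w_3 = 0.081505·1.1850 + 0.000781·13.9130 = 0.1074  (Walmart)
  w_4 = 0.081505·2.2742 + 0.000781·11.4706 = 0.1943  (Nike)
  w_5 = 0.081505·0.9205 + 0.000781·8.2819 = 0.0815  (Raytheon)
  w_6 = 0.081505·1.9725 + 0.000781·13.1125 = 0.1710  (Oracle)
Σw_i=1.0000  μᵀw=0.1310
σ²=wᵀΣw=λ₁·μ_p+λ₂ = 0.081505·0.131 + 0.000781 = 0.011458 ≈ 0.0115


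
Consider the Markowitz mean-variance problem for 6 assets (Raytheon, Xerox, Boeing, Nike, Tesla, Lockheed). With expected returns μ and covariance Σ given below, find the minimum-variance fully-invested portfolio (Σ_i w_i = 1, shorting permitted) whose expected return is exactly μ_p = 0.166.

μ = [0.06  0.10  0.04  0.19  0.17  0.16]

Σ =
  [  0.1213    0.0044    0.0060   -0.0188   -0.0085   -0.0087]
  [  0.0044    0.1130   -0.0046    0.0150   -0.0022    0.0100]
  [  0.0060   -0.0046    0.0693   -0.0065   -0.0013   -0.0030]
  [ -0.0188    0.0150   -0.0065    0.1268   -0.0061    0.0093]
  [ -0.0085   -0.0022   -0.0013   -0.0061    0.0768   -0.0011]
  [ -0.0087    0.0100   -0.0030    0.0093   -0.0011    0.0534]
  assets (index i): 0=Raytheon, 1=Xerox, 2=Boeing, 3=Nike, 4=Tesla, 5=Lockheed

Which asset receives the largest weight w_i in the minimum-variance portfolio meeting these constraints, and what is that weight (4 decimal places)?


x=Σ⁻¹μ = [1.0627  0.4631  0.8349  1.5519  2.5235  2.9113]
y=Σ⁻¹𝟙 = [11.0678  6.5048  15.8569  8.9339  15.6818  18.9696]
a=μᵀx=1.333123  b=𝟙ᵀx=9.347305  c=𝟙ᵀy=77.014759  D=ac−b²=15.298067
λ₁=(c·0.166−b)/D = (77.014759·0.166−9.347305)/15.298067 = 0.224678
λ₂=(a−b·0.166)/D = (1.333123−9.347305·0.166)/15.298067 = -0.014285
w* = 0.224678·x + -0.014285·y:
  w_0 = 0.224678·1.0627 + -0.014285·11.0678 = 0.0807  (Raytheon)
  w_1 = 0.224678·0.4631 + -0.014285·6.5048 = 0.0111  (Xerox)
  w_2 = 0.224678·0.8349 + -0.014285·15.8569 = -0.0389  (Boeing)
  w_3 = 0.224678·1.5519 + -0.014285·8.9339 = 0.2211  (Nike)
  w_4 = 0.224678·2.5235 + -0.014285·15.6818 = 0.3430  (Tesla)
  w_5 = 0.224678·2.9113 + -0.014285·18.9696 = 0.3831  (Lockheed)
Σw_i=1.0000  μᵀw=0.1660
σ²=wᵀΣw=λ₁·μ_p+λ₂ = 0.224678·0.166 + -0.014285 = 0.023012 ≈ 0.0230

Lockheed (0.3831)


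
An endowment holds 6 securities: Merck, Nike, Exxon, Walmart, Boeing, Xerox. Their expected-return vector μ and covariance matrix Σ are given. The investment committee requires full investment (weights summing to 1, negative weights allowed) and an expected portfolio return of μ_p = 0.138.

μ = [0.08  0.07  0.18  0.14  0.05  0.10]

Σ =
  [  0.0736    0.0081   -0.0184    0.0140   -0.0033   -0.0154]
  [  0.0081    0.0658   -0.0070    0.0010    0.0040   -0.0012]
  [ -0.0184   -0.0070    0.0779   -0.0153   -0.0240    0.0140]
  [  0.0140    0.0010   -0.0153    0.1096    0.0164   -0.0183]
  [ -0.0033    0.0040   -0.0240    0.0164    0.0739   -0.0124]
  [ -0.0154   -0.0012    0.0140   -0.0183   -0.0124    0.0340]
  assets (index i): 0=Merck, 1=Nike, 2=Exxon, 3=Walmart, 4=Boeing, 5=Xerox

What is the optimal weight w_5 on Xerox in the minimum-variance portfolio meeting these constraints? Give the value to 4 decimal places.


0.2136

g=Σ⁻¹μ = [2.4663  1.0249  3.1824  1.8393  2.1196  4.5471]
h=Σ⁻¹𝟙 = [26.7694  13.3516  22.2120  12.9707  26.6564  49.5649]
a=μᵀg=1.660063  b=𝟙ᵀg=15.179533  c=𝟙ᵀh=151.524963  D=ac−b²=21.122814
λ₁=(c·0.138−b)/D = (151.524963·0.138−15.179533)/21.122814 = 0.271314
λ₂=(a−b·0.138)/D = (1.660063−15.179533·0.138)/21.122814 = -0.020580
w* = 0.271314·g + -0.020580·h:
  w_0 = 0.271314·2.4663 + -0.020580·26.7694 = 0.1182  (Merck)
  w_1 = 0.271314·1.0249 + -0.020580·13.3516 = 0.0033  (Nike)
  w_2 = 0.271314·3.1824 + -0.020580·22.2120 = 0.4063  (Exxon)
  w_3 = 0.271314·1.8393 + -0.020580·12.9707 = 0.2321  (Walmart)
  w_4 = 0.271314·2.1196 + -0.020580·26.6564 = 0.0265  (Boeing)
  w_5 = 0.271314·4.5471 + -0.020580·49.5649 = 0.2136  (Xerox)
Σw_i=1.0000  μᵀw=0.1380
σ²=wᵀΣw=λ₁·μ_p+λ₂ = 0.271314·0.138 + -0.020580 = 0.016861 ≈ 0.0169


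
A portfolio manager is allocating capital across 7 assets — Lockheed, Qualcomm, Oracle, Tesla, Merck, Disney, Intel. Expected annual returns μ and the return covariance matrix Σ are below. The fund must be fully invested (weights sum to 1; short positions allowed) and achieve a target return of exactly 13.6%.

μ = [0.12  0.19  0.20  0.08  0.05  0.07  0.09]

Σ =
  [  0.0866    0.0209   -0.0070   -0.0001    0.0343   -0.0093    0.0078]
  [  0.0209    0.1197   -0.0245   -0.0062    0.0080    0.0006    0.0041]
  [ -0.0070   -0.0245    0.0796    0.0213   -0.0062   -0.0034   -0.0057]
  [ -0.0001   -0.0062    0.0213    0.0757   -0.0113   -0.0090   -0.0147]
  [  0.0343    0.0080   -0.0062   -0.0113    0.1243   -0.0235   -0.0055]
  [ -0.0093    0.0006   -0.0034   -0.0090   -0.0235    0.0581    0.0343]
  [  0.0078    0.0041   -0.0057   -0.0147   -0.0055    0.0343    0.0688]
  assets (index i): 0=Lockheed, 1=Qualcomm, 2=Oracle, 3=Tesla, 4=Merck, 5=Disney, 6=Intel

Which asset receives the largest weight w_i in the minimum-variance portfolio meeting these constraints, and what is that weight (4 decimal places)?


Oracle (0.2885)

g=Σ⁻¹μ = [1.0199  2.0298  3.1904  0.7297  0.5077  1.3428  0.8629]
h=Σ⁻¹𝟙 = [7.2648  9.6650  14.3568  15.8813  12.0544  21.8539  7.7864]
a=μᵀg=1.401560  b=𝟙ᵀg=9.683242  c=𝟙ᵀh=88.862476  D=ac−b²=30.780942
λ₁=(c·0.136−b)/D = (88.862476·0.136−9.683242)/30.780942 = 0.078037
λ₂=(a−b·0.136)/D = (1.401560−9.683242·0.136)/30.780942 = 0.002750
w* = 0.078037·g + 0.002750·h:
  w_0 = 0.078037·1.0199 + 0.002750·7.2648 = 0.0996  (Lockheed)
  w_1 = 0.078037·2.0298 + 0.002750·9.6650 = 0.1850  (Qualcomm)
  w_2 = 0.078037·3.1904 + 0.002750·14.3568 = 0.2885  (Oracle)
  w_3 = 0.078037·0.7297 + 0.002750·15.8813 = 0.1006  (Tesla)
  w_4 = 0.078037·0.5077 + 0.002750·12.0544 = 0.0728  (Merck)
  w_5 = 0.078037·1.3428 + 0.002750·21.8539 = 0.1649  (Disney)
  w_6 = 0.078037·0.8629 + 0.002750·7.7864 = 0.0888  (Intel)
Σw_i=1.0000  μᵀw=0.1360
σ²=wᵀΣw=λ₁·μ_p+λ₂ = 0.078037·0.136 + 0.002750 = 0.013363 ≈ 0.0134


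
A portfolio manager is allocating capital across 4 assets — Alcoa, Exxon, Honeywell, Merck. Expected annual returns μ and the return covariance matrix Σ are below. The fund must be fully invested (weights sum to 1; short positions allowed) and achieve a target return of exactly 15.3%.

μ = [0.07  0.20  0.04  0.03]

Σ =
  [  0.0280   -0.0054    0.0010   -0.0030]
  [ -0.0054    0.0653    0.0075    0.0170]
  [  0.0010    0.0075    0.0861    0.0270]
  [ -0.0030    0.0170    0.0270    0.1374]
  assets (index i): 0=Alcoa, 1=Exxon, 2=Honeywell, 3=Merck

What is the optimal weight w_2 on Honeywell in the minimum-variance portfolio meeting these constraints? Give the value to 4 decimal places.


-0.0060

p=Σ⁻¹μ = [3.1202  3.3419  0.1887  -0.1641]
q=Σ⁻¹𝟙 = [39.0626  16.4259  8.3308  4.4615]
a=μᵀp=0.889409  b=𝟙ᵀp=6.486641  c=𝟙ᵀq=68.280866  D=ac−b²=18.653112
λ₁=(c·0.153−b)/D = (68.280866·0.153−6.486641)/18.653112 = 0.212315
λ₂=(a−b·0.153)/D = (0.889409−6.486641·0.153)/18.653112 = -0.005524
w* = 0.212315·p + -0.005524·q:
  w_0 = 0.212315·3.1202 + -0.005524·39.0626 = 0.4467  (Alcoa)
  w_1 = 0.212315·3.3419 + -0.005524·16.4259 = 0.6188  (Exxon)
  w_2 = 0.212315·0.1887 + -0.005524·8.3308 = -0.0060  (Honeywell)
  w_3 = 0.212315·-0.1641 + -0.005524·4.4615 = -0.0595  (Merck)
Σw_i=1.0000  μᵀw=0.1530
σ²=wᵀΣw=λ₁·μ_p+λ₂ = 0.212315·0.153 + -0.005524 = 0.026960 ≈ 0.0270


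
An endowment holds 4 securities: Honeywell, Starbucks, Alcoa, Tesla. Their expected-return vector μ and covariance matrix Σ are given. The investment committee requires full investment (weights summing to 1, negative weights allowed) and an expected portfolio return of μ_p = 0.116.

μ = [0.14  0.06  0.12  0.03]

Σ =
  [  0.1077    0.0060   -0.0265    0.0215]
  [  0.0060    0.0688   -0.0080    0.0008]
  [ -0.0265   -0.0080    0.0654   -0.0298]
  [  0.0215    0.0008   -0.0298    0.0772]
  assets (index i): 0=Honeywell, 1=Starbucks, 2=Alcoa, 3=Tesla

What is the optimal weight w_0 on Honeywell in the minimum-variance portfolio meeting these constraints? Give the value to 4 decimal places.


0.3481

u=Σ⁻¹μ = [1.8067  1.0743  3.2048  1.1114]
v=Σ⁻¹𝟙 = [11.8824  16.9828  32.1521  21.8792]
a=μᵀu=0.735312  b=𝟙ᵀu=7.197125  c=𝟙ᵀv=82.896473  D=ac−b²=9.156140
λ₁=(c·0.116−b)/D = (82.896473·0.116−7.197125)/9.156140 = 0.264180
λ₂=(a−b·0.116)/D = (0.735312−7.197125·0.116)/9.156140 = -0.010873
w* = 0.264180·u + -0.010873·v:
  w_0 = 0.264180·1.8067 + -0.010873·11.8824 = 0.3481  (Honeywell)
  w_1 = 0.264180·1.0743 + -0.010873·16.9828 = 0.0991  (Starbucks)
  w_2 = 0.264180·3.2048 + -0.010873·32.1521 = 0.4970  (Alcoa)
  w_3 = 0.264180·1.1114 + -0.010873·21.8792 = 0.0557  (Tesla)
Σw_i=1.0000  μᵀw=0.1160
σ²=wᵀΣw=λ₁·μ_p+λ₂ = 0.264180·0.116 + -0.010873 = 0.019772 ≈ 0.0198


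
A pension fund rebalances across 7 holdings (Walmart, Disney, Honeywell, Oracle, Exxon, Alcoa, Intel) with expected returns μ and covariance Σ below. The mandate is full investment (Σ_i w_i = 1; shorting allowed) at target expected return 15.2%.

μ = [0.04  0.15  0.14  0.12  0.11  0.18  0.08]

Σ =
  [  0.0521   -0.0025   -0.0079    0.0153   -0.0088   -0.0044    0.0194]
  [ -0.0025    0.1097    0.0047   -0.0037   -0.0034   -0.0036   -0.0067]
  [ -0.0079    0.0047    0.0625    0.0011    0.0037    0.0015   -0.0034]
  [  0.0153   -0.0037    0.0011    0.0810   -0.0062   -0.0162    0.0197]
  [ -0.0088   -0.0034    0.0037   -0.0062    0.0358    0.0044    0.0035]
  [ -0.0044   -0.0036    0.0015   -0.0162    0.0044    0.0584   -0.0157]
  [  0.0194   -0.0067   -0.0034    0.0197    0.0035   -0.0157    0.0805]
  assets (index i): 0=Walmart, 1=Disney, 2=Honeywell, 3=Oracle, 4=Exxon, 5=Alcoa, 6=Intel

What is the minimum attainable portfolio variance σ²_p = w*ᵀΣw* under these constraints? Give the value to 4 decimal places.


x=Σ⁻¹μ = [0.9700  1.6619  1.9876  2.0848  3.0449  3.8487  1.0903]
y=Σ⁻¹𝟙 = [22.3227  11.6414  15.7566  13.3490  31.5892  22.7174  8.4675]
a=μᵀx=1.931460  b=𝟙ᵀx=14.688250  c=𝟙ᵀy=125.843683  D=ac−b²=27.317329
λ₁=(c·0.152−b)/D = (125.843683·0.152−14.688250)/27.317329 = 0.162534
λ₂=(a−b·0.152)/D = (1.931460−14.688250·0.152)/27.317329 = -0.011024
w* = 0.162534·x + -0.011024·y:
  w_0 = 0.162534·0.9700 + -0.011024·22.3227 = -0.0884  (Walmart)
  w_1 = 0.162534·1.6619 + -0.011024·11.6414 = 0.1418  (Disney)
  w_2 = 0.162534·1.9876 + -0.011024·15.7566 = 0.1494  (Honeywell)
  w_3 = 0.162534·2.0848 + -0.011024·13.3490 = 0.1917  (Oracle)
  w_4 = 0.162534·3.0449 + -0.011024·31.5892 = 0.1467  (Exxon)
  w_5 = 0.162534·3.8487 + -0.011024·22.7174 = 0.3751  (Alcoa)
  w_6 = 0.162534·1.0903 + -0.011024·8.4675 = 0.0839  (Intel)
Σw_i=1.0000  μᵀw=0.1520
σ²=wᵀΣw=λ₁·μ_p+λ₂ = 0.162534·0.152 + -0.011024 = 0.013681 ≈ 0.0137

0.0137


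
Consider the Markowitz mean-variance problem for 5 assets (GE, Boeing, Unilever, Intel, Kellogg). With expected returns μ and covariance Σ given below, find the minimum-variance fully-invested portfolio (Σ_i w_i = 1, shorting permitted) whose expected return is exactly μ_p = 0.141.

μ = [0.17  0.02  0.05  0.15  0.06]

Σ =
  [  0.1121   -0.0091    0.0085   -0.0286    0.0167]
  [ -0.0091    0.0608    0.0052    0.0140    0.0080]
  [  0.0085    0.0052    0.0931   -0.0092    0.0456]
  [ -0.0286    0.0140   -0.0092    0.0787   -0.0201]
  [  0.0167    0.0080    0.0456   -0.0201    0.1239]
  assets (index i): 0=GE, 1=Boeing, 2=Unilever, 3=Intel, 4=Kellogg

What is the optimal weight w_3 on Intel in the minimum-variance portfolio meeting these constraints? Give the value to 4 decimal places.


0.4776

u=Σ⁻¹μ = [2.1345  -0.1175  0.3715  2.8827  0.5351]
v=Σ⁻¹𝟙 = [13.0188  12.9970  7.9066  17.4275  5.3944]
a=μᵀu=0.843600  b=𝟙ᵀu=5.806261  c=𝟙ᵀv=56.744312  D=ac−b²=14.156826
λ₁=(c·0.141−b)/D = (56.744312·0.141−5.806261)/14.156826 = 0.155027
λ₂=(a−b·0.141)/D = (0.843600−5.806261·0.141)/14.156826 = 0.001760
w* = 0.155027·u + 0.001760·v:
  w_0 = 0.155027·2.1345 + 0.001760·13.0188 = 0.3538  (GE)
  w_1 = 0.155027·-0.1175 + 0.001760·12.9970 = 0.0047  (Boeing)
  w_2 = 0.155027·0.3715 + 0.001760·7.9066 = 0.0715  (Unilever)
  w_3 = 0.155027·2.8827 + 0.001760·17.4275 = 0.4776  (Intel)
  w_4 = 0.155027·0.5351 + 0.001760·5.3944 = 0.0924  (Kellogg)
Σw_i=1.0000  μᵀw=0.1410
σ²=wᵀΣw=λ₁·μ_p+λ₂ = 0.155027·0.141 + 0.001760 = 0.023619 ≈ 0.0236


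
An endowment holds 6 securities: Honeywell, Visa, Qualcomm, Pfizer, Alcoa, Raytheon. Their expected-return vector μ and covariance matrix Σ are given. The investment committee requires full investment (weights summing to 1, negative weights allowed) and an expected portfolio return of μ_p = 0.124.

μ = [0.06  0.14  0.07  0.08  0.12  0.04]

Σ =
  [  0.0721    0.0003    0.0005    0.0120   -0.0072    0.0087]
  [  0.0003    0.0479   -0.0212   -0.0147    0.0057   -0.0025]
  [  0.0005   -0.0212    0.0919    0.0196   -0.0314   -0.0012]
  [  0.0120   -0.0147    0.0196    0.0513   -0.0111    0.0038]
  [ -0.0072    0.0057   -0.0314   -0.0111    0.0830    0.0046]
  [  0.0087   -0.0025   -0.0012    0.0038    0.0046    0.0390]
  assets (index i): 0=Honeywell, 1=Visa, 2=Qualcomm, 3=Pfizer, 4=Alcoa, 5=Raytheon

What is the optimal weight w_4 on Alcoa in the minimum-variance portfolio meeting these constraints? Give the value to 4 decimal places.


0.2385

g=Σ⁻¹μ = [0.5470  4.3022  2.0303  2.3162  2.2339  0.7527]
h=Σ⁻¹𝟙 = [9.2629  35.9081  21.6218  22.1194  20.3049  21.9916]
a=μᵀg=1.260716  b=𝟙ᵀg=12.182237  c=𝟙ᵀh=131.208676  D=ac−b²=17.009946
λ₁=(c·0.124−b)/D = (131.208676·0.124−12.182237)/17.009946 = 0.240309
λ₂=(a−b·0.124)/D = (1.260716−12.182237·0.124)/17.009946 = -0.014690
w* = 0.240309·g + -0.014690·h:
  w_0 = 0.240309·0.5470 + -0.014690·9.2629 = -0.0046  (Honeywell)
  w_1 = 0.240309·4.3022 + -0.014690·35.9081 = 0.5064  (Visa)
  w_2 = 0.240309·2.0303 + -0.014690·21.6218 = 0.1703  (Qualcomm)
  w_3 = 0.240309·2.3162 + -0.014690·22.1194 = 0.2317  (Pfizer)
  w_4 = 0.240309·2.2339 + -0.014690·20.3049 = 0.2385  (Alcoa)
  w_5 = 0.240309·0.7527 + -0.014690·21.9916 = -0.1422  (Raytheon)
Σw_i=1.0000  μᵀw=0.1240
σ²=wᵀΣw=λ₁·μ_p+λ₂ = 0.240309·0.124 + -0.014690 = 0.015108 ≈ 0.0151


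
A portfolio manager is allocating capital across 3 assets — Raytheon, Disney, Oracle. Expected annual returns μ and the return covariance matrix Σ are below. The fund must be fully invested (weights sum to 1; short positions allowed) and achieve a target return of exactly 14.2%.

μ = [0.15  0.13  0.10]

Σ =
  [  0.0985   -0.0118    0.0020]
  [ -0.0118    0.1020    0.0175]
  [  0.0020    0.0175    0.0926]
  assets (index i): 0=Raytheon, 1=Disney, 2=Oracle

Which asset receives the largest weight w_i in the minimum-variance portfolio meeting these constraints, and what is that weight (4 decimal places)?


x=Σ⁻¹μ = [1.6662  1.3313  0.7923]
y=Σ⁻¹𝟙 = [11.1236  9.5901  8.7465]
a=μᵀx=0.502242  b=𝟙ᵀx=3.789902  c=𝟙ᵀy=29.460196  D=ac−b²=0.432804
λ₁=(c·0.142−b)/D = (29.460196·0.142−3.789902)/0.432804 = 0.909062
λ₂=(a−b·0.142)/D = (0.502242−3.789902·0.142)/0.432804 = -0.083002
w* = 0.909062·x + -0.083002·y:
  w_0 = 0.909062·1.6662 + -0.083002·11.1236 = 0.5914  (Raytheon)
  w_1 = 0.909062·1.3313 + -0.083002·9.5901 = 0.4143  (Disney)
  w_2 = 0.909062·0.7923 + -0.083002·8.7465 = -0.0057  (Oracle)
Σw_i=1.0000  μᵀw=0.1420
σ²=wᵀΣw=λ₁·μ_p+λ₂ = 0.909062·0.142 + -0.083002 = 0.046085 ≈ 0.0461

Raytheon (0.5914)


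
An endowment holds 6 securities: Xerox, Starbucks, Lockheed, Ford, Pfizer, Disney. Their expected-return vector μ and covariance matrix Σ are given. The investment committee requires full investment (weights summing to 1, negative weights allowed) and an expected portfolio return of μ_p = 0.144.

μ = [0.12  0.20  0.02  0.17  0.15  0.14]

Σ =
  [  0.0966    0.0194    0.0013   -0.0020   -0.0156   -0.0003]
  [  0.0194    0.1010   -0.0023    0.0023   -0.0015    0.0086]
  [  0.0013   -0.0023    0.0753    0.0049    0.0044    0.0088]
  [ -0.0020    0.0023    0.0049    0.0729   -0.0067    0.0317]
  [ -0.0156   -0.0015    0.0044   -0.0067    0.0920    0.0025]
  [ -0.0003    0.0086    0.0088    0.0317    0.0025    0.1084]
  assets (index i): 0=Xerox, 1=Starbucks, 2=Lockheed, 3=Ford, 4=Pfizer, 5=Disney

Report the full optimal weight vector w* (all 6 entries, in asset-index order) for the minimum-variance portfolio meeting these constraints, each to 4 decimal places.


x=Σ⁻¹μ = [1.2842  1.6729  -0.0263  2.3109  2.0330  0.4418]
y=Σ⁻¹𝟙 = [11.0646  7.6223  11.2961  12.6005  13.1456  3.7460]
a=μᵀx=1.247809  b=𝟙ᵀx=7.716488  c=𝟙ᵀy=59.475071  D=ac−b²=14.669320
λ₁=(c·0.144−b)/D = (59.475071·0.144−7.716488)/14.669320 = 0.057802
λ₂=(a−b·0.144)/D = (1.247809−7.716488·0.144)/14.669320 = 0.009314
w* = 0.057802·x + 0.009314·y:
  w_0 = 0.057802·1.2842 + 0.009314·11.0646 = 0.1773  (Xerox)
  w_1 = 0.057802·1.6729 + 0.009314·7.6223 = 0.1677  (Starbucks)
  w_2 = 0.057802·-0.0263 + 0.009314·11.2961 = 0.1037  (Lockheed)
  w_3 = 0.057802·2.3109 + 0.009314·12.6005 = 0.2509  (Ford)
  w_4 = 0.057802·2.0330 + 0.009314·13.1456 = 0.2400  (Pfizer)
  w_5 = 0.057802·0.4418 + 0.009314·3.7460 = 0.0604  (Disney)
Σw_i=1.0000  μᵀw=0.1440
σ²=wᵀΣw=λ₁·μ_p+λ₂ = 0.057802·0.144 + 0.009314 = 0.017638 ≈ 0.0176

0.1773  0.1677  0.1037  0.2509  0.2400  0.0604


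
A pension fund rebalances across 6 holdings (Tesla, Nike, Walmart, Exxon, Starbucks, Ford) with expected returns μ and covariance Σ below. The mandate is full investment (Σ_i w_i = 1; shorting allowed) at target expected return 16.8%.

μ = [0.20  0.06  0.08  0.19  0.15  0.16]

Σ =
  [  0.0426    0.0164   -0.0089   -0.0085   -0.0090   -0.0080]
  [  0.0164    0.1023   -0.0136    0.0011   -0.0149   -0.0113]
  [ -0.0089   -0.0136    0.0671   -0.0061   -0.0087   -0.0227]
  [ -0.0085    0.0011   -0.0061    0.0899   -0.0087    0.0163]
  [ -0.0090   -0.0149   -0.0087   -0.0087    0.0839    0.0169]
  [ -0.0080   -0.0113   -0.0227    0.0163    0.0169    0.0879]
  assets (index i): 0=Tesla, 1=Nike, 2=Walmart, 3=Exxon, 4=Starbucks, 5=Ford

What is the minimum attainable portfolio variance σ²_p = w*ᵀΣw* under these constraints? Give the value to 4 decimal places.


0.0095

p=Σ⁻¹μ = [6.8326  0.6232  3.6602  2.8385  2.8222  2.3985]
q=Σ⁻¹𝟙 = [35.7173  12.9941  32.2827  15.1174  19.3240  18.1160]
a=μᵀp=3.043131  b=𝟙ᵀp=19.175205  c=𝟙ᵀq=133.551603  D=ac−b²=38.726496
λ₁=(c·0.168−b)/D = (133.551603·0.168−19.175205)/38.726496 = 0.084218
λ₂=(a−b·0.168)/D = (3.043131−19.175205·0.168)/38.726496 = -0.004604
w* = 0.084218·p + -0.004604·q:
  w_0 = 0.084218·6.8326 + -0.004604·35.7173 = 0.4110  (Tesla)
  w_1 = 0.084218·0.6232 + -0.004604·12.9941 = -0.0073  (Nike)
  w_2 = 0.084218·3.6602 + -0.004604·32.2827 = 0.1596  (Walmart)
  w_3 = 0.084218·2.8385 + -0.004604·15.1174 = 0.1694  (Exxon)
  w_4 = 0.084218·2.8222 + -0.004604·19.3240 = 0.1487  (Starbucks)
  w_5 = 0.084218·2.3985 + -0.004604·18.1160 = 0.1186  (Ford)
Σw_i=1.0000  μᵀw=0.1680
σ²=wᵀΣw=λ₁·μ_p+λ₂ = 0.084218·0.168 + -0.004604 = 0.009544 ≈ 0.0095


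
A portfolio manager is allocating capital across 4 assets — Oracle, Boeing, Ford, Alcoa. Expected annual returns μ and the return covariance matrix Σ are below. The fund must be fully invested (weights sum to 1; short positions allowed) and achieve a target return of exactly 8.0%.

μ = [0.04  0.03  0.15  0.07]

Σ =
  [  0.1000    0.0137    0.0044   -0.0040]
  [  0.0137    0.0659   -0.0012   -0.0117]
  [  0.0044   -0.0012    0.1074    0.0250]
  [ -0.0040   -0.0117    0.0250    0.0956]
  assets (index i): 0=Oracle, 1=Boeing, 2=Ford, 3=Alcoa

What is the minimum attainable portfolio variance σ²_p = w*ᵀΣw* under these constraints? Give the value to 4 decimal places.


0.0278

p=Σ⁻¹μ = [0.2938  0.5011  1.2806  0.4710]
q=Σ⁻¹𝟙 = [8.0145  15.5772  6.6019  10.9756]
a=μᵀp=0.251840  b=𝟙ᵀp=2.546464  c=𝟙ᵀq=41.169107  D=ac−b²=3.883567
λ₁=(c·0.080−b)/D = (41.169107·0.080−2.546464)/3.883567 = 0.192366
λ₂=(a−b·0.080)/D = (0.251840−2.546464·0.080)/3.883567 = 0.012392
w* = 0.192366·p + 0.012392·q:
  w_0 = 0.192366·0.2938 + 0.012392·8.0145 = 0.1558  (Oracle)
  w_1 = 0.192366·0.5011 + 0.012392·15.5772 = 0.2894  (Boeing)
  w_2 = 0.192366·1.2806 + 0.012392·6.6019 = 0.3281  (Ford)
  w_3 = 0.192366·0.4710 + 0.012392·10.9756 = 0.2266  (Alcoa)
Σw_i=1.0000  μᵀw=0.0800
σ²=wᵀΣw=λ₁·μ_p+λ₂ = 0.192366·0.080 + 0.012392 = 0.027781 ≈ 0.0278


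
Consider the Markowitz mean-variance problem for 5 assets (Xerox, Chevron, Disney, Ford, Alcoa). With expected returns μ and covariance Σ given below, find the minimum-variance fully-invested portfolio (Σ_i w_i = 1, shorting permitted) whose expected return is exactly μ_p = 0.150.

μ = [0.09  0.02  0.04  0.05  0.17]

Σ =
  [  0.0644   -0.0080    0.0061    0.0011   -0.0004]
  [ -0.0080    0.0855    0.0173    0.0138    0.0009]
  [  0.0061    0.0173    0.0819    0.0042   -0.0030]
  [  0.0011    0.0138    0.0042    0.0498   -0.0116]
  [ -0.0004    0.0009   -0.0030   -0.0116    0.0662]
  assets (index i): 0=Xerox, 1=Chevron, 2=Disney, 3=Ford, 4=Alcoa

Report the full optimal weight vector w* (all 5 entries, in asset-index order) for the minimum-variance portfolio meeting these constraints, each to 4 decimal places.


0.2217  -0.1452  -0.0110  0.2124  0.7222

g=Σ⁻¹μ = [1.3468  -0.0146  0.4138  1.6137  2.8778]
h=Σ⁻¹𝟙 = [15.3759  7.6551  9.0584  21.3380  19.2441]
a=μᵀg=0.707394  b=𝟙ᵀg=6.237663  c=𝟙ᵀh=72.671532  D=ac−b²=12.499001
λ₁=(c·0.150−b)/D = (72.671532·0.150−6.237663)/12.499001 = 0.373075
λ₂=(a−b·0.150)/D = (0.707394−6.237663·0.150)/12.499001 = -0.018262
w* = 0.373075·g + -0.018262·h:
  w_0 = 0.373075·1.3468 + -0.018262·15.3759 = 0.2217  (Xerox)
  w_1 = 0.373075·-0.0146 + -0.018262·7.6551 = -0.1452  (Chevron)
  w_2 = 0.373075·0.4138 + -0.018262·9.0584 = -0.0110  (Disney)
  w_3 = 0.373075·1.6137 + -0.018262·21.3380 = 0.2124  (Ford)
  w_4 = 0.373075·2.8778 + -0.018262·19.2441 = 0.7222  (Alcoa)
Σw_i=1.0000  μᵀw=0.1500
σ²=wᵀΣw=λ₁·μ_p+λ₂ = 0.373075·0.150 + -0.018262 = 0.037699 ≈ 0.0377


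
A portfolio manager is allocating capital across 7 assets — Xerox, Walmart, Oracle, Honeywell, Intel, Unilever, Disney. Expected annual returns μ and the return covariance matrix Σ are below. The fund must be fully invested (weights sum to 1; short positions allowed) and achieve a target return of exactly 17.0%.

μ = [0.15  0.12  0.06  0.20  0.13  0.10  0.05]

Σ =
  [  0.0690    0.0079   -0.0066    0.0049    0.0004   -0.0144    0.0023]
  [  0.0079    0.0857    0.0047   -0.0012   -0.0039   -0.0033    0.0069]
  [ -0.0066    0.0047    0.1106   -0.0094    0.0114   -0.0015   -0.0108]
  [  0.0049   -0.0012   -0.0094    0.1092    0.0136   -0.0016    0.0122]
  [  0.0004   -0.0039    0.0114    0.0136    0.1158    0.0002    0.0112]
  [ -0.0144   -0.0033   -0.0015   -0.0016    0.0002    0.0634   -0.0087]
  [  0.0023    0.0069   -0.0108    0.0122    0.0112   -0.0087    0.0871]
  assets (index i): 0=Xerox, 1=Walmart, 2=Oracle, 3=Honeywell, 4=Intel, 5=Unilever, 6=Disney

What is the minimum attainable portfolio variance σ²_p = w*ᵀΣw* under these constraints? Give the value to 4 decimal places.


x=Σ⁻¹μ = [2.4478  1.2522  0.7614  1.6863  0.8415  2.3100  0.3910]
y=Σ⁻¹𝟙 = [18.1825  9.6348  11.2700  7.6912  5.6777  22.5040  12.0755]
a=μᵀx=1.260335  b=𝟙ᵀx=9.690268  c=𝟙ᵀy=87.035768  D=ac−b²=15.792928
λ₁=(c·0.170−b)/D = (87.035768·0.170−9.690268)/15.792928 = 0.323297
λ₂=(a−b·0.170)/D = (1.260335−9.690268·0.170)/15.792928 = -0.024505
w* = 0.323297·x + -0.024505·y:
  w_0 = 0.323297·2.4478 + -0.024505·18.1825 = 0.3458  (Xerox)
  w_1 = 0.323297·1.2522 + -0.024505·9.6348 = 0.1687  (Walmart)
  w_2 = 0.323297·0.7614 + -0.024505·11.2700 = -0.0300  (Oracle)
  w_3 = 0.323297·1.6863 + -0.024505·7.6912 = 0.3567  (Honeywell)
  w_4 = 0.323297·0.8415 + -0.024505·5.6777 = 0.1329  (Intel)
  w_5 = 0.323297·2.3100 + -0.024505·22.5040 = 0.1953  (Unilever)
  w_6 = 0.323297·0.3910 + -0.024505·12.0755 = -0.1695  (Disney)
Σw_i=1.0000  μᵀw=0.1700
σ²=wᵀΣw=λ₁·μ_p+λ₂ = 0.323297·0.170 + -0.024505 = 0.030455 ≈ 0.0305

0.0305


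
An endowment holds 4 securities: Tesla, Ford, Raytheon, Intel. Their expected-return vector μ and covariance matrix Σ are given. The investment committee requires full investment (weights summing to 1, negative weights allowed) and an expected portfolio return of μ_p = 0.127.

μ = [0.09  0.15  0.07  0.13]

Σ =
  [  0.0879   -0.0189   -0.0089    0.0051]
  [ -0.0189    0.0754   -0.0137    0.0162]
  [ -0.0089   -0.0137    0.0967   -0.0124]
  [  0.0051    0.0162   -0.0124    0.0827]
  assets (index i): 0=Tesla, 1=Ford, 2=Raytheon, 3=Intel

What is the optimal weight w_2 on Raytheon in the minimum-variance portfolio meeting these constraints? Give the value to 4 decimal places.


u=Σ⁻¹μ = [1.6031  2.3787  1.3638  1.2116]
v=Σ⁻¹𝟙 = [16.2719  18.0611  15.6671  9.8996]
a=μᵀu=0.754067  b=𝟙ᵀu=6.557285  c=𝟙ᵀv=59.899764  D=ac−b²=2.170451
λ₁=(c·0.127−b)/D = (59.899764·0.127−6.557285)/2.170451 = 0.483763
λ₂=(a−b·0.127)/D = (0.754067−6.557285·0.127)/2.170451 = -0.036263
w* = 0.483763·u + -0.036263·v:
  w_0 = 0.483763·1.6031 + -0.036263·16.2719 = 0.1855  (Tesla)
  w_1 = 0.483763·2.3787 + -0.036263·18.0611 = 0.4958  (Ford)
  w_2 = 0.483763·1.3638 + -0.036263·15.6671 = 0.0916  (Raytheon)
  w_3 = 0.483763·1.2116 + -0.036263·9.8996 = 0.2271  (Intel)
Σw_i=1.0000  μᵀw=0.1270
σ²=wᵀΣw=λ₁·μ_p+λ₂ = 0.483763·0.127 + -0.036263 = 0.025174 ≈ 0.0252

0.0916


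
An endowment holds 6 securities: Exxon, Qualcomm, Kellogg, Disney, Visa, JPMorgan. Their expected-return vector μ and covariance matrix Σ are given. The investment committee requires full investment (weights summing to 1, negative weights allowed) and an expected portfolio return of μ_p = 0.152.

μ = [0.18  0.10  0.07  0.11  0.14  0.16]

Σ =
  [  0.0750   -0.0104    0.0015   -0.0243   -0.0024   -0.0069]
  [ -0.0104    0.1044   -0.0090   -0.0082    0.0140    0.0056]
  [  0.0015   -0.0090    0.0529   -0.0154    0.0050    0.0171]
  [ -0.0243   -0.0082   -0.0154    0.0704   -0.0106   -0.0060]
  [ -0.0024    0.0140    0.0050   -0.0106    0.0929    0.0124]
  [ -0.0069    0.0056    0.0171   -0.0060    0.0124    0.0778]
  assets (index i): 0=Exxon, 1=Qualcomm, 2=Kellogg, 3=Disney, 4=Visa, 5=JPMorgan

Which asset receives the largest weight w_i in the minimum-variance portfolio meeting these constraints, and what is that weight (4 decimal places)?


Exxon (0.3683)

p=Σ⁻¹μ = [4.0807  1.5294  1.8379  3.9407  1.4691  1.9742]
q=Σ⁻¹𝟙 = [26.9331  15.2932  26.5069  33.4211  10.3075  9.2499]
a=μᵀp=1.971157  b=𝟙ᵀp=14.832117  c=𝟙ᵀq=121.711692  D=ac−b²=19.921140
λ₁=(c·0.152−b)/D = (121.711692·0.152−14.832117)/19.921140 = 0.184129
λ₂=(a−b·0.152)/D = (1.971157−14.832117·0.152)/19.921140 = -0.014222
w* = 0.184129·p + -0.014222·q:
  w_0 = 0.184129·4.0807 + -0.014222·26.9331 = 0.3683  (Exxon)
  w_1 = 0.184129·1.5294 + -0.014222·15.2932 = 0.0641  (Qualcomm)
  w_2 = 0.184129·1.8379 + -0.014222·26.5069 = -0.0386  (Kellogg)
  w_3 = 0.184129·3.9407 + -0.014222·33.4211 = 0.2503  (Disney)
  w_4 = 0.184129·1.4691 + -0.014222·10.3075 = 0.1239  (Visa)
  w_5 = 0.184129·1.9742 + -0.014222·9.2499 = 0.2319  (JPMorgan)
Σw_i=1.0000  μᵀw=0.1520
σ²=wᵀΣw=λ₁·μ_p+λ₂ = 0.184129·0.152 + -0.014222 = 0.013765 ≈ 0.0138


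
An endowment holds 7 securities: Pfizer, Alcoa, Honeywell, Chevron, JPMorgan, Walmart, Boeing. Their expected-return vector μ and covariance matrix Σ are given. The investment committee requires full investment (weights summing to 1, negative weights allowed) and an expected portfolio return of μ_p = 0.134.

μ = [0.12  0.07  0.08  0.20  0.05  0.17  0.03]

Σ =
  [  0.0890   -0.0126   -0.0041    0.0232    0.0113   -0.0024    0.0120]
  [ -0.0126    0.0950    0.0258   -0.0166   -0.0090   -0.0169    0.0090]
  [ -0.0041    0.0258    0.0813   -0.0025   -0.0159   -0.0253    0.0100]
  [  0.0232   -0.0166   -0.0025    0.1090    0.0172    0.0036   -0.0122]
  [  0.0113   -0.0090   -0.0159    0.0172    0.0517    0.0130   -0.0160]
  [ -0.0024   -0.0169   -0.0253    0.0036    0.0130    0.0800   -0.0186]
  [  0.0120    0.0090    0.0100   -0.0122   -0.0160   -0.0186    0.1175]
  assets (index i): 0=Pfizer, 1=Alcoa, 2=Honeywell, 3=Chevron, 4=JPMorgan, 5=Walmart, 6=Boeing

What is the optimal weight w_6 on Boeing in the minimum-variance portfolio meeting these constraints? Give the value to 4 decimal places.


p=Σ⁻¹μ = [1.1033  1.2498  1.5961  1.7498  0.2986  2.9388  0.5986]
q=Σ⁻¹𝟙 = [8.1680  12.4265  17.9589  7.0177  21.5988  20.0223  12.0355]
a=μᵀp=1.230022  b=𝟙ᵀp=9.535072  c=𝟙ᵀq=99.227773  D=ac−b²=31.134698
λ₁=(c·0.134−b)/D = (99.227773·0.134−9.535072)/31.134698 = 0.120812
λ₂=(a−b·0.134)/D = (1.230022−9.535072·0.134)/31.134698 = -0.001531
w* = 0.120812·p + -0.001531·q:
  w_0 = 0.120812·1.1033 + -0.001531·8.1680 = 0.1208  (Pfizer)
  w_1 = 0.120812·1.2498 + -0.001531·12.4265 = 0.1320  (Alcoa)
  w_2 = 0.120812·1.5961 + -0.001531·17.9589 = 0.1653  (Honeywell)
  w_3 = 0.120812·1.7498 + -0.001531·7.0177 = 0.2007  (Chevron)
  w_4 = 0.120812·0.2986 + -0.001531·21.5988 = 0.0030  (JPMorgan)
  w_5 = 0.120812·2.9388 + -0.001531·20.0223 = 0.3244  (Walmart)
  w_6 = 0.120812·0.5986 + -0.001531·12.0355 = 0.0539  (Boeing)
Σw_i=1.0000  μᵀw=0.1340
σ²=wᵀΣw=λ₁·μ_p+λ₂ = 0.120812·0.134 + -0.001531 = 0.014657 ≈ 0.0147

0.0539


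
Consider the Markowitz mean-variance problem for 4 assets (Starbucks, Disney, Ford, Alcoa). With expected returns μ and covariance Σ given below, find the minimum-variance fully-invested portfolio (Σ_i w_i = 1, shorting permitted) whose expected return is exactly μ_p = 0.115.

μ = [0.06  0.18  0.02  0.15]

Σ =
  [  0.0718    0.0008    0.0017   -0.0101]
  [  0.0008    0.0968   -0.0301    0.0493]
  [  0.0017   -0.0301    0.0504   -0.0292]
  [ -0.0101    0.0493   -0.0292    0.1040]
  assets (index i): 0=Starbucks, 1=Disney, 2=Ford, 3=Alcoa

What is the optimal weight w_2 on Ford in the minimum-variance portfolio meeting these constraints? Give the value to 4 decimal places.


x=Σ⁻¹μ = [0.9384  1.9056  2.2313  1.2566]
y=Σ⁻¹𝟙 = [14.9647  14.0294  36.1564  14.5698]
a=μᵀx=0.632419  b=𝟙ᵀx=6.331773  c=𝟙ᵀy=79.720330  D=ac−b²=10.325283
λ₁=(c·0.115−b)/D = (79.720330·0.115−6.331773)/10.325283 = 0.274672
λ₂=(a−b·0.115)/D = (0.632419−6.331773·0.115)/10.325283 = -0.009272
w* = 0.274672·x + -0.009272·y:
  w_0 = 0.274672·0.9384 + -0.009272·14.9647 = 0.1190  (Starbucks)
  w_1 = 0.274672·1.9056 + -0.009272·14.0294 = 0.3933  (Disney)
  w_2 = 0.274672·2.2313 + -0.009272·36.1564 = 0.2776  (Ford)
  w_3 = 0.274672·1.2566 + -0.009272·14.5698 = 0.2101  (Alcoa)
Σw_i=1.0000  μᵀw=0.1150
σ²=wᵀΣw=λ₁·μ_p+λ₂ = 0.274672·0.115 + -0.009272 = 0.022315 ≈ 0.0223

0.2776


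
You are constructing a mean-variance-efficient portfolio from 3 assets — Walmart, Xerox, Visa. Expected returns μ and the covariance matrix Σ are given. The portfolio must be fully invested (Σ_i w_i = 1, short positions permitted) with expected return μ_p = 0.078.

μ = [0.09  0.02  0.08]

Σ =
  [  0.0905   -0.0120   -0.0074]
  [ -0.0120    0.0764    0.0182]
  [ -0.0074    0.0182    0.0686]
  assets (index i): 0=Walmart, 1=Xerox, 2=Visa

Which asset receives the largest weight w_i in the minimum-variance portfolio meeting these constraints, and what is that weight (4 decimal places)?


u=Σ⁻¹μ = [1.1151  0.1393  1.2495]
v=Σ⁻¹𝟙 = [13.7144  12.1884  12.8230]
a=μᵀu=0.203107  b=𝟙ᵀu=2.503901  c=𝟙ᵀv=38.725774  D=ac−b²=1.595960
λ₁=(c·0.078−b)/D = (38.725774·0.078−2.503901)/1.595960 = 0.323761
λ₂=(a−b·0.078)/D = (0.203107−2.503901·0.078)/1.595960 = 0.004889
w* = 0.323761·u + 0.004889·v:
  w_0 = 0.323761·1.1151 + 0.004889·13.7144 = 0.4281  (Walmart)
  w_1 = 0.323761·0.1393 + 0.004889·12.1884 = 0.1047  (Xerox)
  w_2 = 0.323761·1.2495 + 0.004889·12.8230 = 0.4672  (Visa)
Σw_i=1.0000  μᵀw=0.0780
σ²=wᵀΣw=λ₁·μ_p+λ₂ = 0.323761·0.078 + 0.004889 = 0.030142 ≈ 0.0301

Visa (0.4672)


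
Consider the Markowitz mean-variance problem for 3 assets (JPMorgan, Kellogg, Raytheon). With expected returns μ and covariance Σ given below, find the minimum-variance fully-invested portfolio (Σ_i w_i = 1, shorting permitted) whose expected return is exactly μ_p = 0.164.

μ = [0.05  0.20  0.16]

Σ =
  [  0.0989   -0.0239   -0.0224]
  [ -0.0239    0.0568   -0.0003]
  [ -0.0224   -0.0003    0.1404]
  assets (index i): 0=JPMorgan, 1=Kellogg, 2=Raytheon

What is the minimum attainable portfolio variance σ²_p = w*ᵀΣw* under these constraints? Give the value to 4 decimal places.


x=Σ⁻¹μ = [1.8772  4.3187  1.4483]
y=Σ⁻¹𝟙 = [18.5625  25.4698  10.1385]
a=μᵀx=1.189329  b=𝟙ᵀx=7.644240  c=𝟙ᵀy=54.170760  D=ac−b²=5.992451
λ₁=(c·0.164−b)/D = (54.170760·0.164−7.644240)/5.992451 = 0.206888
λ₂=(a−b·0.164)/D = (1.189329−7.644240·0.164)/5.992451 = -0.010735
w* = 0.206888·x + -0.010735·y:
  w_0 = 0.206888·1.8772 + -0.010735·18.5625 = 0.1891  (JPMorgan)
  w_1 = 0.206888·4.3187 + -0.010735·25.4698 = 0.6201  (Kellogg)
  w_2 = 0.206888·1.4483 + -0.010735·10.1385 = 0.1908  (Raytheon)
Σw_i=1.0000  μᵀw=0.1640
σ²=wᵀΣw=λ₁·μ_p+λ₂ = 0.206888·0.164 + -0.010735 = 0.023195 ≈ 0.0232

0.0232


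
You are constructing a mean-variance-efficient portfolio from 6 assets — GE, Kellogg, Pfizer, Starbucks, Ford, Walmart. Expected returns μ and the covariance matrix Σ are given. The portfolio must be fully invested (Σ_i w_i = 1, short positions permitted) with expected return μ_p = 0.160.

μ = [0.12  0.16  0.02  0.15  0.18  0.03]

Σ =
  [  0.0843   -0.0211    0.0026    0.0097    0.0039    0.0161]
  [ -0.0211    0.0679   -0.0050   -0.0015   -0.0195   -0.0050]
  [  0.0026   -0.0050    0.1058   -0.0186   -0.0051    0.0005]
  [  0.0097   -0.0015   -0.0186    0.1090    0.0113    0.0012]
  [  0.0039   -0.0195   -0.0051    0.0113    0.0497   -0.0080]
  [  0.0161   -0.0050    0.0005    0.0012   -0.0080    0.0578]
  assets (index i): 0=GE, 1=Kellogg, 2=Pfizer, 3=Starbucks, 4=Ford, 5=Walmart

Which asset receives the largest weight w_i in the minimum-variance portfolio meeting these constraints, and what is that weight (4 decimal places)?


Ford (0.4183)

u=Σ⁻¹μ = [2.0223  4.6786  0.7584  0.8221  5.3633  1.0791]
v=Σ⁻¹𝟙 = [12.8980  31.3490  13.4025  6.9294  34.5800  20.9466]
a=μᵀu=2.127505  b=𝟙ᵀu=14.723859  c=𝟙ᵀv=120.105451  D=ac−b²=38.732942
λ₁=(c·0.160−b)/D = (120.105451·0.160−14.723859)/38.732942 = 0.116000
λ₂=(a−b·0.160)/D = (2.127505−14.723859·0.160)/38.732942 = -0.005895
w* = 0.116000·u + -0.005895·v:
  w_0 = 0.116000·2.0223 + -0.005895·12.8980 = 0.1586  (GE)
  w_1 = 0.116000·4.6786 + -0.005895·31.3490 = 0.3579  (Kellogg)
  w_2 = 0.116000·0.7584 + -0.005895·13.4025 = 0.0090  (Pfizer)
  w_3 = 0.116000·0.8221 + -0.005895·6.9294 = 0.0545  (Starbucks)
  w_4 = 0.116000·5.3633 + -0.005895·34.5800 = 0.4183  (Ford)
  w_5 = 0.116000·1.0791 + -0.005895·20.9466 = 0.0017  (Walmart)
Σw_i=1.0000  μᵀw=0.1600
σ²=wᵀΣw=λ₁·μ_p+λ₂ = 0.116000·0.160 + -0.005895 = 0.012665 ≈ 0.0127


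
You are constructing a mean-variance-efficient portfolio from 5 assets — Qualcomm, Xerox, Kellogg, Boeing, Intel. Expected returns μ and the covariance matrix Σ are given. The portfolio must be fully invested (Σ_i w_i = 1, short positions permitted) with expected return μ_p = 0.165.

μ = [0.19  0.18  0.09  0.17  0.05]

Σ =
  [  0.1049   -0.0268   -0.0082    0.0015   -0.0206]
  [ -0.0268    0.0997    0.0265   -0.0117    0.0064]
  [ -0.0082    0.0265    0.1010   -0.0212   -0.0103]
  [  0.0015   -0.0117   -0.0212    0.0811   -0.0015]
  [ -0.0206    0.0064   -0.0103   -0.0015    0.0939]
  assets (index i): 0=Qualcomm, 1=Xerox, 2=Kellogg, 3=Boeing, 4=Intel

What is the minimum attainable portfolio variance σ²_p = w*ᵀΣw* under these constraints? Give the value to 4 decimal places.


0.0176

p=Σ⁻¹μ = [2.7168  2.4777  1.1486  2.7245  1.1291]
q=Σ⁻¹𝟙 = [16.3590  11.9716  13.3107  17.5149  15.1624]
a=μᵀp=1.585171  b=𝟙ᵀp=10.196735  c=𝟙ᵀq=74.318744  D=ac−b²=13.834551
λ₁=(c·0.165−b)/D = (74.318744·0.165−10.196735)/13.834551 = 0.149326
λ₂=(a−b·0.165)/D = (1.585171−10.196735·0.165)/13.834551 = -0.007032
w* = 0.149326·p + -0.007032·q:
  w_0 = 0.149326·2.7168 + -0.007032·16.3590 = 0.2906  (Qualcomm)
  w_1 = 0.149326·2.4777 + -0.007032·11.9716 = 0.2858  (Xerox)
  w_2 = 0.149326·1.1486 + -0.007032·13.3107 = 0.0779  (Kellogg)
  w_3 = 0.149326·2.7245 + -0.007032·17.5149 = 0.2837  (Boeing)
  w_4 = 0.149326·1.1291 + -0.007032·15.1624 = 0.0620  (Intel)
Σw_i=1.0000  μᵀw=0.1650
σ²=wᵀΣw=λ₁·μ_p+λ₂ = 0.149326·0.165 + -0.007032 = 0.017606 ≈ 0.0176
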